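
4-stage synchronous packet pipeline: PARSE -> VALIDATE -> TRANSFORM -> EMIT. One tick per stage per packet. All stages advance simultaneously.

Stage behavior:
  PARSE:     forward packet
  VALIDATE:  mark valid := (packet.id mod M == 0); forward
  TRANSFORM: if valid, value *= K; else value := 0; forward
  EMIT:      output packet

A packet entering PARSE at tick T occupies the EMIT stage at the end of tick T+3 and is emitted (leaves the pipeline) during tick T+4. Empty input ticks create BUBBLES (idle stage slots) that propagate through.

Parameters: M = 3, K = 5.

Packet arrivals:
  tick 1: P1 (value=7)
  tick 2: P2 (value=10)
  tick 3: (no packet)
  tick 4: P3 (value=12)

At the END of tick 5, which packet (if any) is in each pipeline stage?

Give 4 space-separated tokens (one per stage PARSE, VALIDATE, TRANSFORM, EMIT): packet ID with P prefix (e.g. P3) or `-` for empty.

Answer: - P3 - P2

Derivation:
Tick 1: [PARSE:P1(v=7,ok=F), VALIDATE:-, TRANSFORM:-, EMIT:-] out:-; in:P1
Tick 2: [PARSE:P2(v=10,ok=F), VALIDATE:P1(v=7,ok=F), TRANSFORM:-, EMIT:-] out:-; in:P2
Tick 3: [PARSE:-, VALIDATE:P2(v=10,ok=F), TRANSFORM:P1(v=0,ok=F), EMIT:-] out:-; in:-
Tick 4: [PARSE:P3(v=12,ok=F), VALIDATE:-, TRANSFORM:P2(v=0,ok=F), EMIT:P1(v=0,ok=F)] out:-; in:P3
Tick 5: [PARSE:-, VALIDATE:P3(v=12,ok=T), TRANSFORM:-, EMIT:P2(v=0,ok=F)] out:P1(v=0); in:-
At end of tick 5: ['-', 'P3', '-', 'P2']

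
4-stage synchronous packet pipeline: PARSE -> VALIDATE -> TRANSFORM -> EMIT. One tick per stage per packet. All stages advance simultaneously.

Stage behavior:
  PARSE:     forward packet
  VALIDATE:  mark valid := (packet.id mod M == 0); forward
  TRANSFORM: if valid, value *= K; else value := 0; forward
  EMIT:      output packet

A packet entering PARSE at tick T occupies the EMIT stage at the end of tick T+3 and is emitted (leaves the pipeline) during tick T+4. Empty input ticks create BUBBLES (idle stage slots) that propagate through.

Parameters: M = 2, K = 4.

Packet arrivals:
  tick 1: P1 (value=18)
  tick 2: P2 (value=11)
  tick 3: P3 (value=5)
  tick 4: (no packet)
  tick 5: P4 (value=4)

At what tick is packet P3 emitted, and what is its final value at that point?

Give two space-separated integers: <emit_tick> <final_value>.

Answer: 7 0

Derivation:
Tick 1: [PARSE:P1(v=18,ok=F), VALIDATE:-, TRANSFORM:-, EMIT:-] out:-; in:P1
Tick 2: [PARSE:P2(v=11,ok=F), VALIDATE:P1(v=18,ok=F), TRANSFORM:-, EMIT:-] out:-; in:P2
Tick 3: [PARSE:P3(v=5,ok=F), VALIDATE:P2(v=11,ok=T), TRANSFORM:P1(v=0,ok=F), EMIT:-] out:-; in:P3
Tick 4: [PARSE:-, VALIDATE:P3(v=5,ok=F), TRANSFORM:P2(v=44,ok=T), EMIT:P1(v=0,ok=F)] out:-; in:-
Tick 5: [PARSE:P4(v=4,ok=F), VALIDATE:-, TRANSFORM:P3(v=0,ok=F), EMIT:P2(v=44,ok=T)] out:P1(v=0); in:P4
Tick 6: [PARSE:-, VALIDATE:P4(v=4,ok=T), TRANSFORM:-, EMIT:P3(v=0,ok=F)] out:P2(v=44); in:-
Tick 7: [PARSE:-, VALIDATE:-, TRANSFORM:P4(v=16,ok=T), EMIT:-] out:P3(v=0); in:-
Tick 8: [PARSE:-, VALIDATE:-, TRANSFORM:-, EMIT:P4(v=16,ok=T)] out:-; in:-
Tick 9: [PARSE:-, VALIDATE:-, TRANSFORM:-, EMIT:-] out:P4(v=16); in:-
P3: arrives tick 3, valid=False (id=3, id%2=1), emit tick 7, final value 0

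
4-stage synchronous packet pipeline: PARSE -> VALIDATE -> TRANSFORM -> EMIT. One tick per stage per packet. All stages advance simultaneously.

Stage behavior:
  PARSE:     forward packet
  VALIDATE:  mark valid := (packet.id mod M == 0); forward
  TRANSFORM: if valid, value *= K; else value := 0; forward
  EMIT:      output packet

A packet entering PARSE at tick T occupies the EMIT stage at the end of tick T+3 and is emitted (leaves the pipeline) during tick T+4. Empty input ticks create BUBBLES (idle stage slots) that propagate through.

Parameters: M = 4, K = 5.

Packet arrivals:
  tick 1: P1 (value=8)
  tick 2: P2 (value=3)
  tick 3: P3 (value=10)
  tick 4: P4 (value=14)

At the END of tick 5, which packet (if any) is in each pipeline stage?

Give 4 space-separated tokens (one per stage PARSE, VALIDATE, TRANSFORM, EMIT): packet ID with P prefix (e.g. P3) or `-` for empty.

Tick 1: [PARSE:P1(v=8,ok=F), VALIDATE:-, TRANSFORM:-, EMIT:-] out:-; in:P1
Tick 2: [PARSE:P2(v=3,ok=F), VALIDATE:P1(v=8,ok=F), TRANSFORM:-, EMIT:-] out:-; in:P2
Tick 3: [PARSE:P3(v=10,ok=F), VALIDATE:P2(v=3,ok=F), TRANSFORM:P1(v=0,ok=F), EMIT:-] out:-; in:P3
Tick 4: [PARSE:P4(v=14,ok=F), VALIDATE:P3(v=10,ok=F), TRANSFORM:P2(v=0,ok=F), EMIT:P1(v=0,ok=F)] out:-; in:P4
Tick 5: [PARSE:-, VALIDATE:P4(v=14,ok=T), TRANSFORM:P3(v=0,ok=F), EMIT:P2(v=0,ok=F)] out:P1(v=0); in:-
At end of tick 5: ['-', 'P4', 'P3', 'P2']

Answer: - P4 P3 P2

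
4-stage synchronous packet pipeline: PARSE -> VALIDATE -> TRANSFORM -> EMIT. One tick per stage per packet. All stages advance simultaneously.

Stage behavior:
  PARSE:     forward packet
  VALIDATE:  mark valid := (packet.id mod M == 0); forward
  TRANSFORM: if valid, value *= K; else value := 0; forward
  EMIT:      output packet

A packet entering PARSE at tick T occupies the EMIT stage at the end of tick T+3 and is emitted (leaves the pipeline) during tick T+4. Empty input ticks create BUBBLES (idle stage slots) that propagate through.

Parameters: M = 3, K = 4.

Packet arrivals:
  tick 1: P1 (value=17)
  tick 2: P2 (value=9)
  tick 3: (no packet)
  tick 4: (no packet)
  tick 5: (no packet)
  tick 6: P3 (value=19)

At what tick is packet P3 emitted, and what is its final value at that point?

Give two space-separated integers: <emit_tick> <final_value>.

Answer: 10 76

Derivation:
Tick 1: [PARSE:P1(v=17,ok=F), VALIDATE:-, TRANSFORM:-, EMIT:-] out:-; in:P1
Tick 2: [PARSE:P2(v=9,ok=F), VALIDATE:P1(v=17,ok=F), TRANSFORM:-, EMIT:-] out:-; in:P2
Tick 3: [PARSE:-, VALIDATE:P2(v=9,ok=F), TRANSFORM:P1(v=0,ok=F), EMIT:-] out:-; in:-
Tick 4: [PARSE:-, VALIDATE:-, TRANSFORM:P2(v=0,ok=F), EMIT:P1(v=0,ok=F)] out:-; in:-
Tick 5: [PARSE:-, VALIDATE:-, TRANSFORM:-, EMIT:P2(v=0,ok=F)] out:P1(v=0); in:-
Tick 6: [PARSE:P3(v=19,ok=F), VALIDATE:-, TRANSFORM:-, EMIT:-] out:P2(v=0); in:P3
Tick 7: [PARSE:-, VALIDATE:P3(v=19,ok=T), TRANSFORM:-, EMIT:-] out:-; in:-
Tick 8: [PARSE:-, VALIDATE:-, TRANSFORM:P3(v=76,ok=T), EMIT:-] out:-; in:-
Tick 9: [PARSE:-, VALIDATE:-, TRANSFORM:-, EMIT:P3(v=76,ok=T)] out:-; in:-
Tick 10: [PARSE:-, VALIDATE:-, TRANSFORM:-, EMIT:-] out:P3(v=76); in:-
P3: arrives tick 6, valid=True (id=3, id%3=0), emit tick 10, final value 76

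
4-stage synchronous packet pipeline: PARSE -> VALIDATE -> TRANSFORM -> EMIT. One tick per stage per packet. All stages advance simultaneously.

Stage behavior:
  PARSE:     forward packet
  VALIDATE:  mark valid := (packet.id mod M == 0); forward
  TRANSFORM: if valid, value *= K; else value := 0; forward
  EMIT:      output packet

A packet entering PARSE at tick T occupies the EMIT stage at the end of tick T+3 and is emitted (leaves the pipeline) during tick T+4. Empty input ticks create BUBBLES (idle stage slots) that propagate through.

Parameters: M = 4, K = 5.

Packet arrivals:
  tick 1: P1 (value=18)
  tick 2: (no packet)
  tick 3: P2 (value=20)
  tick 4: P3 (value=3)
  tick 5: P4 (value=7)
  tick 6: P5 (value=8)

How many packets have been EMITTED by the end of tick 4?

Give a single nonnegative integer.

Answer: 0

Derivation:
Tick 1: [PARSE:P1(v=18,ok=F), VALIDATE:-, TRANSFORM:-, EMIT:-] out:-; in:P1
Tick 2: [PARSE:-, VALIDATE:P1(v=18,ok=F), TRANSFORM:-, EMIT:-] out:-; in:-
Tick 3: [PARSE:P2(v=20,ok=F), VALIDATE:-, TRANSFORM:P1(v=0,ok=F), EMIT:-] out:-; in:P2
Tick 4: [PARSE:P3(v=3,ok=F), VALIDATE:P2(v=20,ok=F), TRANSFORM:-, EMIT:P1(v=0,ok=F)] out:-; in:P3
Emitted by tick 4: []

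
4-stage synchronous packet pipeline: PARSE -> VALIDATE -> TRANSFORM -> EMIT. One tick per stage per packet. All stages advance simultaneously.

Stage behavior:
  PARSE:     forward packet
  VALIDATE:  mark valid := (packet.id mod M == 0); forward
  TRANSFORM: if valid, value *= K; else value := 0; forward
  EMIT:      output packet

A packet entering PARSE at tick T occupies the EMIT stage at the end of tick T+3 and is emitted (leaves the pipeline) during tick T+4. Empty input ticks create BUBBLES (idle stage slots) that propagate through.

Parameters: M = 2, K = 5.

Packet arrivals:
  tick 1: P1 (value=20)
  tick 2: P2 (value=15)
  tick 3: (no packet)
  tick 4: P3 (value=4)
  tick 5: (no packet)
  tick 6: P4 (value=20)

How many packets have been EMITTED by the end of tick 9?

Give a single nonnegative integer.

Tick 1: [PARSE:P1(v=20,ok=F), VALIDATE:-, TRANSFORM:-, EMIT:-] out:-; in:P1
Tick 2: [PARSE:P2(v=15,ok=F), VALIDATE:P1(v=20,ok=F), TRANSFORM:-, EMIT:-] out:-; in:P2
Tick 3: [PARSE:-, VALIDATE:P2(v=15,ok=T), TRANSFORM:P1(v=0,ok=F), EMIT:-] out:-; in:-
Tick 4: [PARSE:P3(v=4,ok=F), VALIDATE:-, TRANSFORM:P2(v=75,ok=T), EMIT:P1(v=0,ok=F)] out:-; in:P3
Tick 5: [PARSE:-, VALIDATE:P3(v=4,ok=F), TRANSFORM:-, EMIT:P2(v=75,ok=T)] out:P1(v=0); in:-
Tick 6: [PARSE:P4(v=20,ok=F), VALIDATE:-, TRANSFORM:P3(v=0,ok=F), EMIT:-] out:P2(v=75); in:P4
Tick 7: [PARSE:-, VALIDATE:P4(v=20,ok=T), TRANSFORM:-, EMIT:P3(v=0,ok=F)] out:-; in:-
Tick 8: [PARSE:-, VALIDATE:-, TRANSFORM:P4(v=100,ok=T), EMIT:-] out:P3(v=0); in:-
Tick 9: [PARSE:-, VALIDATE:-, TRANSFORM:-, EMIT:P4(v=100,ok=T)] out:-; in:-
Emitted by tick 9: ['P1', 'P2', 'P3']

Answer: 3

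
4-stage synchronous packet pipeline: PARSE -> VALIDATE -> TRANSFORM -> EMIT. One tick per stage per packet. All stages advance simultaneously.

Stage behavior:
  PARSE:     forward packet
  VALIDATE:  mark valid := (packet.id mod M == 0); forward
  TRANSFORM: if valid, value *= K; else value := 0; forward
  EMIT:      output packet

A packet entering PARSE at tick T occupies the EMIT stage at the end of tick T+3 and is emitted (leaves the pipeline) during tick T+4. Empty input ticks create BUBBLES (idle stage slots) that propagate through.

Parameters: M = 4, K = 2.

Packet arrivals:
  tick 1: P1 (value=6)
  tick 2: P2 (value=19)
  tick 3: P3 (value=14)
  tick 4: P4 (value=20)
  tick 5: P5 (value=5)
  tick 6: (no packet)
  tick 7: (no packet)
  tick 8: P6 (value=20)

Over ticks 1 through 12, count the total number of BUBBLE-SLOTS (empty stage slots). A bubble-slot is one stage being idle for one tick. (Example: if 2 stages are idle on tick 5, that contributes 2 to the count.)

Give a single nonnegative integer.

Tick 1: [PARSE:P1(v=6,ok=F), VALIDATE:-, TRANSFORM:-, EMIT:-] out:-; bubbles=3
Tick 2: [PARSE:P2(v=19,ok=F), VALIDATE:P1(v=6,ok=F), TRANSFORM:-, EMIT:-] out:-; bubbles=2
Tick 3: [PARSE:P3(v=14,ok=F), VALIDATE:P2(v=19,ok=F), TRANSFORM:P1(v=0,ok=F), EMIT:-] out:-; bubbles=1
Tick 4: [PARSE:P4(v=20,ok=F), VALIDATE:P3(v=14,ok=F), TRANSFORM:P2(v=0,ok=F), EMIT:P1(v=0,ok=F)] out:-; bubbles=0
Tick 5: [PARSE:P5(v=5,ok=F), VALIDATE:P4(v=20,ok=T), TRANSFORM:P3(v=0,ok=F), EMIT:P2(v=0,ok=F)] out:P1(v=0); bubbles=0
Tick 6: [PARSE:-, VALIDATE:P5(v=5,ok=F), TRANSFORM:P4(v=40,ok=T), EMIT:P3(v=0,ok=F)] out:P2(v=0); bubbles=1
Tick 7: [PARSE:-, VALIDATE:-, TRANSFORM:P5(v=0,ok=F), EMIT:P4(v=40,ok=T)] out:P3(v=0); bubbles=2
Tick 8: [PARSE:P6(v=20,ok=F), VALIDATE:-, TRANSFORM:-, EMIT:P5(v=0,ok=F)] out:P4(v=40); bubbles=2
Tick 9: [PARSE:-, VALIDATE:P6(v=20,ok=F), TRANSFORM:-, EMIT:-] out:P5(v=0); bubbles=3
Tick 10: [PARSE:-, VALIDATE:-, TRANSFORM:P6(v=0,ok=F), EMIT:-] out:-; bubbles=3
Tick 11: [PARSE:-, VALIDATE:-, TRANSFORM:-, EMIT:P6(v=0,ok=F)] out:-; bubbles=3
Tick 12: [PARSE:-, VALIDATE:-, TRANSFORM:-, EMIT:-] out:P6(v=0); bubbles=4
Total bubble-slots: 24

Answer: 24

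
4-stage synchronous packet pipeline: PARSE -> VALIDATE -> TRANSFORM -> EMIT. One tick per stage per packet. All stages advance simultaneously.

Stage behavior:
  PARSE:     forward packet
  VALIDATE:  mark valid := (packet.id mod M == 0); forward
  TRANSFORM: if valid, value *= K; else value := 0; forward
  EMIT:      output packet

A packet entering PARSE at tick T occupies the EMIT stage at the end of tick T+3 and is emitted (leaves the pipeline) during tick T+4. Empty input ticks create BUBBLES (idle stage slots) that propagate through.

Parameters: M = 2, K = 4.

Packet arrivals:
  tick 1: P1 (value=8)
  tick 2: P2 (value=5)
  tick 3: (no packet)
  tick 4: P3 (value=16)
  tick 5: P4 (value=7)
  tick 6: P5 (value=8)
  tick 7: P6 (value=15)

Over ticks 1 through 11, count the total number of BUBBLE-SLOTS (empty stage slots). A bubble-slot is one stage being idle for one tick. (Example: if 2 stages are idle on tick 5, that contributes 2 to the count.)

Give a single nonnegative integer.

Tick 1: [PARSE:P1(v=8,ok=F), VALIDATE:-, TRANSFORM:-, EMIT:-] out:-; bubbles=3
Tick 2: [PARSE:P2(v=5,ok=F), VALIDATE:P1(v=8,ok=F), TRANSFORM:-, EMIT:-] out:-; bubbles=2
Tick 3: [PARSE:-, VALIDATE:P2(v=5,ok=T), TRANSFORM:P1(v=0,ok=F), EMIT:-] out:-; bubbles=2
Tick 4: [PARSE:P3(v=16,ok=F), VALIDATE:-, TRANSFORM:P2(v=20,ok=T), EMIT:P1(v=0,ok=F)] out:-; bubbles=1
Tick 5: [PARSE:P4(v=7,ok=F), VALIDATE:P3(v=16,ok=F), TRANSFORM:-, EMIT:P2(v=20,ok=T)] out:P1(v=0); bubbles=1
Tick 6: [PARSE:P5(v=8,ok=F), VALIDATE:P4(v=7,ok=T), TRANSFORM:P3(v=0,ok=F), EMIT:-] out:P2(v=20); bubbles=1
Tick 7: [PARSE:P6(v=15,ok=F), VALIDATE:P5(v=8,ok=F), TRANSFORM:P4(v=28,ok=T), EMIT:P3(v=0,ok=F)] out:-; bubbles=0
Tick 8: [PARSE:-, VALIDATE:P6(v=15,ok=T), TRANSFORM:P5(v=0,ok=F), EMIT:P4(v=28,ok=T)] out:P3(v=0); bubbles=1
Tick 9: [PARSE:-, VALIDATE:-, TRANSFORM:P6(v=60,ok=T), EMIT:P5(v=0,ok=F)] out:P4(v=28); bubbles=2
Tick 10: [PARSE:-, VALIDATE:-, TRANSFORM:-, EMIT:P6(v=60,ok=T)] out:P5(v=0); bubbles=3
Tick 11: [PARSE:-, VALIDATE:-, TRANSFORM:-, EMIT:-] out:P6(v=60); bubbles=4
Total bubble-slots: 20

Answer: 20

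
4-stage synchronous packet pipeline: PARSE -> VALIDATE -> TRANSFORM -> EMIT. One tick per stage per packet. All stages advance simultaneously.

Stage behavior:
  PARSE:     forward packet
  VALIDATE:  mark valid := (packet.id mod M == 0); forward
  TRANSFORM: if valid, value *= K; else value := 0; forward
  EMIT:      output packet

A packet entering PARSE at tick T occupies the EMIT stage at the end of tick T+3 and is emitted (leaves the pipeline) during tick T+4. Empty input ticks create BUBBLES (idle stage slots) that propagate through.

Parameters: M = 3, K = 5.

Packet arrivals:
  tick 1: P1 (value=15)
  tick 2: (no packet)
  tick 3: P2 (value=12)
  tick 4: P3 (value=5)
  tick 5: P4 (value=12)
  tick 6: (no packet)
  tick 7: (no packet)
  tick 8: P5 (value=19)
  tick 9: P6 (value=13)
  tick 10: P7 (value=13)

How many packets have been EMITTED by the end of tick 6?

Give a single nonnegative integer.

Answer: 1

Derivation:
Tick 1: [PARSE:P1(v=15,ok=F), VALIDATE:-, TRANSFORM:-, EMIT:-] out:-; in:P1
Tick 2: [PARSE:-, VALIDATE:P1(v=15,ok=F), TRANSFORM:-, EMIT:-] out:-; in:-
Tick 3: [PARSE:P2(v=12,ok=F), VALIDATE:-, TRANSFORM:P1(v=0,ok=F), EMIT:-] out:-; in:P2
Tick 4: [PARSE:P3(v=5,ok=F), VALIDATE:P2(v=12,ok=F), TRANSFORM:-, EMIT:P1(v=0,ok=F)] out:-; in:P3
Tick 5: [PARSE:P4(v=12,ok=F), VALIDATE:P3(v=5,ok=T), TRANSFORM:P2(v=0,ok=F), EMIT:-] out:P1(v=0); in:P4
Tick 6: [PARSE:-, VALIDATE:P4(v=12,ok=F), TRANSFORM:P3(v=25,ok=T), EMIT:P2(v=0,ok=F)] out:-; in:-
Emitted by tick 6: ['P1']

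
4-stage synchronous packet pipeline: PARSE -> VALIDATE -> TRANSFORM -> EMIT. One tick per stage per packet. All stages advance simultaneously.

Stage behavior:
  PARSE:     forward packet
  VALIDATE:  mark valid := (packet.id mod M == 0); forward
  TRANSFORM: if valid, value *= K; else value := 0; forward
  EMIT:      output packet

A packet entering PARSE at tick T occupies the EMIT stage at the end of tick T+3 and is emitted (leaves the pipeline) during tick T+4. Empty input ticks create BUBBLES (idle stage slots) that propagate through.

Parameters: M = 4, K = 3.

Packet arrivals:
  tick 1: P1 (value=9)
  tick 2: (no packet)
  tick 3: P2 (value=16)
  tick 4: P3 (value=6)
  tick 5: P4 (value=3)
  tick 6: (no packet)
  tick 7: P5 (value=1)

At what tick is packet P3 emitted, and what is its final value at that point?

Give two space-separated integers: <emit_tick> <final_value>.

Tick 1: [PARSE:P1(v=9,ok=F), VALIDATE:-, TRANSFORM:-, EMIT:-] out:-; in:P1
Tick 2: [PARSE:-, VALIDATE:P1(v=9,ok=F), TRANSFORM:-, EMIT:-] out:-; in:-
Tick 3: [PARSE:P2(v=16,ok=F), VALIDATE:-, TRANSFORM:P1(v=0,ok=F), EMIT:-] out:-; in:P2
Tick 4: [PARSE:P3(v=6,ok=F), VALIDATE:P2(v=16,ok=F), TRANSFORM:-, EMIT:P1(v=0,ok=F)] out:-; in:P3
Tick 5: [PARSE:P4(v=3,ok=F), VALIDATE:P3(v=6,ok=F), TRANSFORM:P2(v=0,ok=F), EMIT:-] out:P1(v=0); in:P4
Tick 6: [PARSE:-, VALIDATE:P4(v=3,ok=T), TRANSFORM:P3(v=0,ok=F), EMIT:P2(v=0,ok=F)] out:-; in:-
Tick 7: [PARSE:P5(v=1,ok=F), VALIDATE:-, TRANSFORM:P4(v=9,ok=T), EMIT:P3(v=0,ok=F)] out:P2(v=0); in:P5
Tick 8: [PARSE:-, VALIDATE:P5(v=1,ok=F), TRANSFORM:-, EMIT:P4(v=9,ok=T)] out:P3(v=0); in:-
Tick 9: [PARSE:-, VALIDATE:-, TRANSFORM:P5(v=0,ok=F), EMIT:-] out:P4(v=9); in:-
Tick 10: [PARSE:-, VALIDATE:-, TRANSFORM:-, EMIT:P5(v=0,ok=F)] out:-; in:-
Tick 11: [PARSE:-, VALIDATE:-, TRANSFORM:-, EMIT:-] out:P5(v=0); in:-
P3: arrives tick 4, valid=False (id=3, id%4=3), emit tick 8, final value 0

Answer: 8 0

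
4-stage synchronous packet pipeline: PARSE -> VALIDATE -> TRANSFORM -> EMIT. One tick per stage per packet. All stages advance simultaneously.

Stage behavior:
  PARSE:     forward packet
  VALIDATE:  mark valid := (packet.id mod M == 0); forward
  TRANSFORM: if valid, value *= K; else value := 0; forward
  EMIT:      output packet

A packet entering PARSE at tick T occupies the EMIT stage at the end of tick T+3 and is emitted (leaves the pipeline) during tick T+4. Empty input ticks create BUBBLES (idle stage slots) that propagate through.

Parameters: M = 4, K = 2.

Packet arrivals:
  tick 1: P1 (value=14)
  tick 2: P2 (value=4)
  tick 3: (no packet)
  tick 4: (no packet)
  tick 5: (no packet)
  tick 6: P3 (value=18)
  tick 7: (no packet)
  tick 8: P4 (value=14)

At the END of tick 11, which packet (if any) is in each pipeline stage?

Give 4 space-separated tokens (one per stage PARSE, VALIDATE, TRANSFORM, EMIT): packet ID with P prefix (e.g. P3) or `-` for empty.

Answer: - - - P4

Derivation:
Tick 1: [PARSE:P1(v=14,ok=F), VALIDATE:-, TRANSFORM:-, EMIT:-] out:-; in:P1
Tick 2: [PARSE:P2(v=4,ok=F), VALIDATE:P1(v=14,ok=F), TRANSFORM:-, EMIT:-] out:-; in:P2
Tick 3: [PARSE:-, VALIDATE:P2(v=4,ok=F), TRANSFORM:P1(v=0,ok=F), EMIT:-] out:-; in:-
Tick 4: [PARSE:-, VALIDATE:-, TRANSFORM:P2(v=0,ok=F), EMIT:P1(v=0,ok=F)] out:-; in:-
Tick 5: [PARSE:-, VALIDATE:-, TRANSFORM:-, EMIT:P2(v=0,ok=F)] out:P1(v=0); in:-
Tick 6: [PARSE:P3(v=18,ok=F), VALIDATE:-, TRANSFORM:-, EMIT:-] out:P2(v=0); in:P3
Tick 7: [PARSE:-, VALIDATE:P3(v=18,ok=F), TRANSFORM:-, EMIT:-] out:-; in:-
Tick 8: [PARSE:P4(v=14,ok=F), VALIDATE:-, TRANSFORM:P3(v=0,ok=F), EMIT:-] out:-; in:P4
Tick 9: [PARSE:-, VALIDATE:P4(v=14,ok=T), TRANSFORM:-, EMIT:P3(v=0,ok=F)] out:-; in:-
Tick 10: [PARSE:-, VALIDATE:-, TRANSFORM:P4(v=28,ok=T), EMIT:-] out:P3(v=0); in:-
Tick 11: [PARSE:-, VALIDATE:-, TRANSFORM:-, EMIT:P4(v=28,ok=T)] out:-; in:-
At end of tick 11: ['-', '-', '-', 'P4']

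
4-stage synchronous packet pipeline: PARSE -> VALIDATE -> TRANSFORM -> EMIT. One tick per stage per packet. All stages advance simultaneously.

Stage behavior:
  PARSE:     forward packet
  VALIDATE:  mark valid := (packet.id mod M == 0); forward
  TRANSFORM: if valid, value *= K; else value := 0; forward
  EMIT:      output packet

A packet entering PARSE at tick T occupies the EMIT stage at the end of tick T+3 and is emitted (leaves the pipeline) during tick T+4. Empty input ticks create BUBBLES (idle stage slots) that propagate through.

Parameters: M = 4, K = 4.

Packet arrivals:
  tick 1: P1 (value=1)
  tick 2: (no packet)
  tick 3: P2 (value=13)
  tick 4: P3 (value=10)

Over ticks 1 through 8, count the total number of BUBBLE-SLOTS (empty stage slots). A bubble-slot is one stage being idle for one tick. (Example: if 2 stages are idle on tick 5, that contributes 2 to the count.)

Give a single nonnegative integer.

Tick 1: [PARSE:P1(v=1,ok=F), VALIDATE:-, TRANSFORM:-, EMIT:-] out:-; bubbles=3
Tick 2: [PARSE:-, VALIDATE:P1(v=1,ok=F), TRANSFORM:-, EMIT:-] out:-; bubbles=3
Tick 3: [PARSE:P2(v=13,ok=F), VALIDATE:-, TRANSFORM:P1(v=0,ok=F), EMIT:-] out:-; bubbles=2
Tick 4: [PARSE:P3(v=10,ok=F), VALIDATE:P2(v=13,ok=F), TRANSFORM:-, EMIT:P1(v=0,ok=F)] out:-; bubbles=1
Tick 5: [PARSE:-, VALIDATE:P3(v=10,ok=F), TRANSFORM:P2(v=0,ok=F), EMIT:-] out:P1(v=0); bubbles=2
Tick 6: [PARSE:-, VALIDATE:-, TRANSFORM:P3(v=0,ok=F), EMIT:P2(v=0,ok=F)] out:-; bubbles=2
Tick 7: [PARSE:-, VALIDATE:-, TRANSFORM:-, EMIT:P3(v=0,ok=F)] out:P2(v=0); bubbles=3
Tick 8: [PARSE:-, VALIDATE:-, TRANSFORM:-, EMIT:-] out:P3(v=0); bubbles=4
Total bubble-slots: 20

Answer: 20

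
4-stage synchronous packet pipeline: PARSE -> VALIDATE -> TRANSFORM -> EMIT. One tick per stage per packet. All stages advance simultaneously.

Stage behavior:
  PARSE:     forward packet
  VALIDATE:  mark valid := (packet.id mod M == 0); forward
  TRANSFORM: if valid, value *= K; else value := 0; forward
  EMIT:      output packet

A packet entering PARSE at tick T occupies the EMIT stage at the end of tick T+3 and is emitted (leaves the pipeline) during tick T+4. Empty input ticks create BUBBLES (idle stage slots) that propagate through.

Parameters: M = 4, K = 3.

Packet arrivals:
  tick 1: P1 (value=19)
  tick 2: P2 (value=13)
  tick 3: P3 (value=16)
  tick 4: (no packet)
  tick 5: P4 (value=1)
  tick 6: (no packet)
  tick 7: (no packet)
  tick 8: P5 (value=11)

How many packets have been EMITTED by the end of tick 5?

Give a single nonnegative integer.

Tick 1: [PARSE:P1(v=19,ok=F), VALIDATE:-, TRANSFORM:-, EMIT:-] out:-; in:P1
Tick 2: [PARSE:P2(v=13,ok=F), VALIDATE:P1(v=19,ok=F), TRANSFORM:-, EMIT:-] out:-; in:P2
Tick 3: [PARSE:P3(v=16,ok=F), VALIDATE:P2(v=13,ok=F), TRANSFORM:P1(v=0,ok=F), EMIT:-] out:-; in:P3
Tick 4: [PARSE:-, VALIDATE:P3(v=16,ok=F), TRANSFORM:P2(v=0,ok=F), EMIT:P1(v=0,ok=F)] out:-; in:-
Tick 5: [PARSE:P4(v=1,ok=F), VALIDATE:-, TRANSFORM:P3(v=0,ok=F), EMIT:P2(v=0,ok=F)] out:P1(v=0); in:P4
Emitted by tick 5: ['P1']

Answer: 1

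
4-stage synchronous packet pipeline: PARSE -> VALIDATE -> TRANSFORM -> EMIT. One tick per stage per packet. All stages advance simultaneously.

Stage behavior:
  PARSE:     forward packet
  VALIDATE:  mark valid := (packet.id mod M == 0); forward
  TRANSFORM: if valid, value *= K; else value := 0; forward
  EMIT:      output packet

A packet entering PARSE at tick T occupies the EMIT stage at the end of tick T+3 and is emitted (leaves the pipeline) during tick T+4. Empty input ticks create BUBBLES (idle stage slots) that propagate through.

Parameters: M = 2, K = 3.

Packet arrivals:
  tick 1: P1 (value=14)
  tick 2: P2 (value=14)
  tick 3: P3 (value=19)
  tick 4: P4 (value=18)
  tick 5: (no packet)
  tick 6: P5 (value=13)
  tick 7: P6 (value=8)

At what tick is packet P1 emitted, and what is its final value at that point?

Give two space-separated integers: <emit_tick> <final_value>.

Tick 1: [PARSE:P1(v=14,ok=F), VALIDATE:-, TRANSFORM:-, EMIT:-] out:-; in:P1
Tick 2: [PARSE:P2(v=14,ok=F), VALIDATE:P1(v=14,ok=F), TRANSFORM:-, EMIT:-] out:-; in:P2
Tick 3: [PARSE:P3(v=19,ok=F), VALIDATE:P2(v=14,ok=T), TRANSFORM:P1(v=0,ok=F), EMIT:-] out:-; in:P3
Tick 4: [PARSE:P4(v=18,ok=F), VALIDATE:P3(v=19,ok=F), TRANSFORM:P2(v=42,ok=T), EMIT:P1(v=0,ok=F)] out:-; in:P4
Tick 5: [PARSE:-, VALIDATE:P4(v=18,ok=T), TRANSFORM:P3(v=0,ok=F), EMIT:P2(v=42,ok=T)] out:P1(v=0); in:-
Tick 6: [PARSE:P5(v=13,ok=F), VALIDATE:-, TRANSFORM:P4(v=54,ok=T), EMIT:P3(v=0,ok=F)] out:P2(v=42); in:P5
Tick 7: [PARSE:P6(v=8,ok=F), VALIDATE:P5(v=13,ok=F), TRANSFORM:-, EMIT:P4(v=54,ok=T)] out:P3(v=0); in:P6
Tick 8: [PARSE:-, VALIDATE:P6(v=8,ok=T), TRANSFORM:P5(v=0,ok=F), EMIT:-] out:P4(v=54); in:-
Tick 9: [PARSE:-, VALIDATE:-, TRANSFORM:P6(v=24,ok=T), EMIT:P5(v=0,ok=F)] out:-; in:-
Tick 10: [PARSE:-, VALIDATE:-, TRANSFORM:-, EMIT:P6(v=24,ok=T)] out:P5(v=0); in:-
Tick 11: [PARSE:-, VALIDATE:-, TRANSFORM:-, EMIT:-] out:P6(v=24); in:-
P1: arrives tick 1, valid=False (id=1, id%2=1), emit tick 5, final value 0

Answer: 5 0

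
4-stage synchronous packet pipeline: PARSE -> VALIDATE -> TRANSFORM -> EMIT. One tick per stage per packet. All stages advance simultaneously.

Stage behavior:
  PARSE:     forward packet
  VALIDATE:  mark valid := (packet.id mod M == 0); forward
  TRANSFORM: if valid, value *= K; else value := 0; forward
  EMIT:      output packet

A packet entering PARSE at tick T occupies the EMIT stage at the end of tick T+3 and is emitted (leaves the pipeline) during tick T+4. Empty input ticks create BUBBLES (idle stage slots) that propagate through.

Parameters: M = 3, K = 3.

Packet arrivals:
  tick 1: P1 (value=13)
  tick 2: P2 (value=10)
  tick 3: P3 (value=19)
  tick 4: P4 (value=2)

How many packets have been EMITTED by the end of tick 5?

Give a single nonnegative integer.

Tick 1: [PARSE:P1(v=13,ok=F), VALIDATE:-, TRANSFORM:-, EMIT:-] out:-; in:P1
Tick 2: [PARSE:P2(v=10,ok=F), VALIDATE:P1(v=13,ok=F), TRANSFORM:-, EMIT:-] out:-; in:P2
Tick 3: [PARSE:P3(v=19,ok=F), VALIDATE:P2(v=10,ok=F), TRANSFORM:P1(v=0,ok=F), EMIT:-] out:-; in:P3
Tick 4: [PARSE:P4(v=2,ok=F), VALIDATE:P3(v=19,ok=T), TRANSFORM:P2(v=0,ok=F), EMIT:P1(v=0,ok=F)] out:-; in:P4
Tick 5: [PARSE:-, VALIDATE:P4(v=2,ok=F), TRANSFORM:P3(v=57,ok=T), EMIT:P2(v=0,ok=F)] out:P1(v=0); in:-
Emitted by tick 5: ['P1']

Answer: 1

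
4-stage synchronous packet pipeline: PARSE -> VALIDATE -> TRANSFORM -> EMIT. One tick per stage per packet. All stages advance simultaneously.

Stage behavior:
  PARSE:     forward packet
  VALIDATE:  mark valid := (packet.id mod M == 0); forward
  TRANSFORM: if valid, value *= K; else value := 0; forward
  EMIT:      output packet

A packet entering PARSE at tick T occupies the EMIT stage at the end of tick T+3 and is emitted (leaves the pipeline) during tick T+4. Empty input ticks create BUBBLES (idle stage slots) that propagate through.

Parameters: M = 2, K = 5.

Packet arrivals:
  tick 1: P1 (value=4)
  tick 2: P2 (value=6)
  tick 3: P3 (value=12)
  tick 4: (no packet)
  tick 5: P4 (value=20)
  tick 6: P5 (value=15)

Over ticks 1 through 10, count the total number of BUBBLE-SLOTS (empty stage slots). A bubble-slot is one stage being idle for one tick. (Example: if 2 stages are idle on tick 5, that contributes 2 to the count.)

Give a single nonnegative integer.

Answer: 20

Derivation:
Tick 1: [PARSE:P1(v=4,ok=F), VALIDATE:-, TRANSFORM:-, EMIT:-] out:-; bubbles=3
Tick 2: [PARSE:P2(v=6,ok=F), VALIDATE:P1(v=4,ok=F), TRANSFORM:-, EMIT:-] out:-; bubbles=2
Tick 3: [PARSE:P3(v=12,ok=F), VALIDATE:P2(v=6,ok=T), TRANSFORM:P1(v=0,ok=F), EMIT:-] out:-; bubbles=1
Tick 4: [PARSE:-, VALIDATE:P3(v=12,ok=F), TRANSFORM:P2(v=30,ok=T), EMIT:P1(v=0,ok=F)] out:-; bubbles=1
Tick 5: [PARSE:P4(v=20,ok=F), VALIDATE:-, TRANSFORM:P3(v=0,ok=F), EMIT:P2(v=30,ok=T)] out:P1(v=0); bubbles=1
Tick 6: [PARSE:P5(v=15,ok=F), VALIDATE:P4(v=20,ok=T), TRANSFORM:-, EMIT:P3(v=0,ok=F)] out:P2(v=30); bubbles=1
Tick 7: [PARSE:-, VALIDATE:P5(v=15,ok=F), TRANSFORM:P4(v=100,ok=T), EMIT:-] out:P3(v=0); bubbles=2
Tick 8: [PARSE:-, VALIDATE:-, TRANSFORM:P5(v=0,ok=F), EMIT:P4(v=100,ok=T)] out:-; bubbles=2
Tick 9: [PARSE:-, VALIDATE:-, TRANSFORM:-, EMIT:P5(v=0,ok=F)] out:P4(v=100); bubbles=3
Tick 10: [PARSE:-, VALIDATE:-, TRANSFORM:-, EMIT:-] out:P5(v=0); bubbles=4
Total bubble-slots: 20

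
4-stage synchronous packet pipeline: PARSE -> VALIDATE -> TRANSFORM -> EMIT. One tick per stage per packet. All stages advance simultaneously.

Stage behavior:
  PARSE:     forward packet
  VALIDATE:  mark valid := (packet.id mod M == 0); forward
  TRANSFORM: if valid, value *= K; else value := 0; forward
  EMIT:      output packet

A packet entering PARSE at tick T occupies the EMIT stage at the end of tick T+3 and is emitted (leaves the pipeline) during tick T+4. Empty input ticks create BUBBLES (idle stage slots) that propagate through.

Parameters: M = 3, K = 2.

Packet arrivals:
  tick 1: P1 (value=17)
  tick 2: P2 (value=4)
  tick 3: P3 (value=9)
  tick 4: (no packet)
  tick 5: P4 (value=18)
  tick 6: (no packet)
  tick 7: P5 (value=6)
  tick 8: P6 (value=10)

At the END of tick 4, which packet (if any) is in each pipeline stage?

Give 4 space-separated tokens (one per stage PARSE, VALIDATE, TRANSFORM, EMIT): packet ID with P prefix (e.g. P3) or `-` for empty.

Answer: - P3 P2 P1

Derivation:
Tick 1: [PARSE:P1(v=17,ok=F), VALIDATE:-, TRANSFORM:-, EMIT:-] out:-; in:P1
Tick 2: [PARSE:P2(v=4,ok=F), VALIDATE:P1(v=17,ok=F), TRANSFORM:-, EMIT:-] out:-; in:P2
Tick 3: [PARSE:P3(v=9,ok=F), VALIDATE:P2(v=4,ok=F), TRANSFORM:P1(v=0,ok=F), EMIT:-] out:-; in:P3
Tick 4: [PARSE:-, VALIDATE:P3(v=9,ok=T), TRANSFORM:P2(v=0,ok=F), EMIT:P1(v=0,ok=F)] out:-; in:-
At end of tick 4: ['-', 'P3', 'P2', 'P1']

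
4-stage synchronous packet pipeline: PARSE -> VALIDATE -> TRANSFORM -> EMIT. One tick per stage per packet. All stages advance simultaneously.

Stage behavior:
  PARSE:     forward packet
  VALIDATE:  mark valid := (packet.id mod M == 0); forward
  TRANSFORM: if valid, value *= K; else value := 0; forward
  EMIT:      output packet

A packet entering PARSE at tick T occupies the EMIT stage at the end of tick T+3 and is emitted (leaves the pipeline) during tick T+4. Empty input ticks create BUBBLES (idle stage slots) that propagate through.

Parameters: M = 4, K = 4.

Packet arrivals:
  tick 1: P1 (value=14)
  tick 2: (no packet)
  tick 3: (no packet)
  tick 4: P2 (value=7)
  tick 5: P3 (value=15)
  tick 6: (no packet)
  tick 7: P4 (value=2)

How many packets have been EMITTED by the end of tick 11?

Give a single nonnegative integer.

Answer: 4

Derivation:
Tick 1: [PARSE:P1(v=14,ok=F), VALIDATE:-, TRANSFORM:-, EMIT:-] out:-; in:P1
Tick 2: [PARSE:-, VALIDATE:P1(v=14,ok=F), TRANSFORM:-, EMIT:-] out:-; in:-
Tick 3: [PARSE:-, VALIDATE:-, TRANSFORM:P1(v=0,ok=F), EMIT:-] out:-; in:-
Tick 4: [PARSE:P2(v=7,ok=F), VALIDATE:-, TRANSFORM:-, EMIT:P1(v=0,ok=F)] out:-; in:P2
Tick 5: [PARSE:P3(v=15,ok=F), VALIDATE:P2(v=7,ok=F), TRANSFORM:-, EMIT:-] out:P1(v=0); in:P3
Tick 6: [PARSE:-, VALIDATE:P3(v=15,ok=F), TRANSFORM:P2(v=0,ok=F), EMIT:-] out:-; in:-
Tick 7: [PARSE:P4(v=2,ok=F), VALIDATE:-, TRANSFORM:P3(v=0,ok=F), EMIT:P2(v=0,ok=F)] out:-; in:P4
Tick 8: [PARSE:-, VALIDATE:P4(v=2,ok=T), TRANSFORM:-, EMIT:P3(v=0,ok=F)] out:P2(v=0); in:-
Tick 9: [PARSE:-, VALIDATE:-, TRANSFORM:P4(v=8,ok=T), EMIT:-] out:P3(v=0); in:-
Tick 10: [PARSE:-, VALIDATE:-, TRANSFORM:-, EMIT:P4(v=8,ok=T)] out:-; in:-
Tick 11: [PARSE:-, VALIDATE:-, TRANSFORM:-, EMIT:-] out:P4(v=8); in:-
Emitted by tick 11: ['P1', 'P2', 'P3', 'P4']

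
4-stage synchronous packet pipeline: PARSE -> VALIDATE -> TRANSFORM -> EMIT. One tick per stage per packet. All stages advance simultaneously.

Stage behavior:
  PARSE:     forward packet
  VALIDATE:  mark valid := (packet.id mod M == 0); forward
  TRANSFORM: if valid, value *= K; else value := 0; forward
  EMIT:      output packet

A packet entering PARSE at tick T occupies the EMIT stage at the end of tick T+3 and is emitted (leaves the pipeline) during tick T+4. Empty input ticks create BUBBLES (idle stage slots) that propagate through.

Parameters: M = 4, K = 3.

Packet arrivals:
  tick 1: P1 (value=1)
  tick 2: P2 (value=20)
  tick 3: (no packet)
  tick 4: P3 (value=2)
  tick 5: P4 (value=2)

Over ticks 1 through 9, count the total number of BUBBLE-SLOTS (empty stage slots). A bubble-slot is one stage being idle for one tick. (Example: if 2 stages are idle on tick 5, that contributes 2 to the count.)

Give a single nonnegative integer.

Answer: 20

Derivation:
Tick 1: [PARSE:P1(v=1,ok=F), VALIDATE:-, TRANSFORM:-, EMIT:-] out:-; bubbles=3
Tick 2: [PARSE:P2(v=20,ok=F), VALIDATE:P1(v=1,ok=F), TRANSFORM:-, EMIT:-] out:-; bubbles=2
Tick 3: [PARSE:-, VALIDATE:P2(v=20,ok=F), TRANSFORM:P1(v=0,ok=F), EMIT:-] out:-; bubbles=2
Tick 4: [PARSE:P3(v=2,ok=F), VALIDATE:-, TRANSFORM:P2(v=0,ok=F), EMIT:P1(v=0,ok=F)] out:-; bubbles=1
Tick 5: [PARSE:P4(v=2,ok=F), VALIDATE:P3(v=2,ok=F), TRANSFORM:-, EMIT:P2(v=0,ok=F)] out:P1(v=0); bubbles=1
Tick 6: [PARSE:-, VALIDATE:P4(v=2,ok=T), TRANSFORM:P3(v=0,ok=F), EMIT:-] out:P2(v=0); bubbles=2
Tick 7: [PARSE:-, VALIDATE:-, TRANSFORM:P4(v=6,ok=T), EMIT:P3(v=0,ok=F)] out:-; bubbles=2
Tick 8: [PARSE:-, VALIDATE:-, TRANSFORM:-, EMIT:P4(v=6,ok=T)] out:P3(v=0); bubbles=3
Tick 9: [PARSE:-, VALIDATE:-, TRANSFORM:-, EMIT:-] out:P4(v=6); bubbles=4
Total bubble-slots: 20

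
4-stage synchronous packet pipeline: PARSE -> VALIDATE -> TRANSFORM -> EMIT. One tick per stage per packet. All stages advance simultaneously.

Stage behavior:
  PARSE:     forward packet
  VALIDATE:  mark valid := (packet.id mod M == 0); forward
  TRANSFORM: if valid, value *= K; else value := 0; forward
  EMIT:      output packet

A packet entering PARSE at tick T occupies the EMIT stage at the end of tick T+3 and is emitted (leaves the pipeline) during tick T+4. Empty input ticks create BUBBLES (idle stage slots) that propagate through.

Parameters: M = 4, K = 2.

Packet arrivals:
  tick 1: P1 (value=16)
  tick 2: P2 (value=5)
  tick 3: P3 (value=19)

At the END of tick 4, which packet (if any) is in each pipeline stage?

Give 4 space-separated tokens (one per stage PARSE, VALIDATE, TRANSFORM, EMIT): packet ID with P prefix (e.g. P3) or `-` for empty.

Tick 1: [PARSE:P1(v=16,ok=F), VALIDATE:-, TRANSFORM:-, EMIT:-] out:-; in:P1
Tick 2: [PARSE:P2(v=5,ok=F), VALIDATE:P1(v=16,ok=F), TRANSFORM:-, EMIT:-] out:-; in:P2
Tick 3: [PARSE:P3(v=19,ok=F), VALIDATE:P2(v=5,ok=F), TRANSFORM:P1(v=0,ok=F), EMIT:-] out:-; in:P3
Tick 4: [PARSE:-, VALIDATE:P3(v=19,ok=F), TRANSFORM:P2(v=0,ok=F), EMIT:P1(v=0,ok=F)] out:-; in:-
At end of tick 4: ['-', 'P3', 'P2', 'P1']

Answer: - P3 P2 P1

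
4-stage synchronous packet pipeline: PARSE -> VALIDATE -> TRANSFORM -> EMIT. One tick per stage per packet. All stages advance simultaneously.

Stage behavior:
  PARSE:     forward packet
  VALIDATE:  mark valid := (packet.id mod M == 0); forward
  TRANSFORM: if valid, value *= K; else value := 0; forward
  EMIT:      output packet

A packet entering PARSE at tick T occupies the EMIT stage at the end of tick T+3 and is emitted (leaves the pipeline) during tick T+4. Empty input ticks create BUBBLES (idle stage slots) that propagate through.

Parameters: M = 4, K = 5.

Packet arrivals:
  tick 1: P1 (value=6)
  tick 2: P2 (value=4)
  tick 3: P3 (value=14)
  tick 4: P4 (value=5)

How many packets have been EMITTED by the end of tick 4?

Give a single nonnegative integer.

Answer: 0

Derivation:
Tick 1: [PARSE:P1(v=6,ok=F), VALIDATE:-, TRANSFORM:-, EMIT:-] out:-; in:P1
Tick 2: [PARSE:P2(v=4,ok=F), VALIDATE:P1(v=6,ok=F), TRANSFORM:-, EMIT:-] out:-; in:P2
Tick 3: [PARSE:P3(v=14,ok=F), VALIDATE:P2(v=4,ok=F), TRANSFORM:P1(v=0,ok=F), EMIT:-] out:-; in:P3
Tick 4: [PARSE:P4(v=5,ok=F), VALIDATE:P3(v=14,ok=F), TRANSFORM:P2(v=0,ok=F), EMIT:P1(v=0,ok=F)] out:-; in:P4
Emitted by tick 4: []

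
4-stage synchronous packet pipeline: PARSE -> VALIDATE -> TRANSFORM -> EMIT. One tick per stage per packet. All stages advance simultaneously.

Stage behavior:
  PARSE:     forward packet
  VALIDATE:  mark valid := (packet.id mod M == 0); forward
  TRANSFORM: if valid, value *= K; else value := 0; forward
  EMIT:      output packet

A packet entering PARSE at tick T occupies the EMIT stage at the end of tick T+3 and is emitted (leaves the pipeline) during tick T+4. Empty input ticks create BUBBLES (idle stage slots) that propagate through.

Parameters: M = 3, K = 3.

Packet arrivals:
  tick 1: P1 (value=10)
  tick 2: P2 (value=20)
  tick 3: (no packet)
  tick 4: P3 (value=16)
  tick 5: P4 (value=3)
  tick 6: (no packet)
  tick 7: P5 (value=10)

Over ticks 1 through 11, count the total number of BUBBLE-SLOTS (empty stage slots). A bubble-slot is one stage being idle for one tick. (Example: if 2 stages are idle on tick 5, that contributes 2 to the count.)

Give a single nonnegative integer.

Answer: 24

Derivation:
Tick 1: [PARSE:P1(v=10,ok=F), VALIDATE:-, TRANSFORM:-, EMIT:-] out:-; bubbles=3
Tick 2: [PARSE:P2(v=20,ok=F), VALIDATE:P1(v=10,ok=F), TRANSFORM:-, EMIT:-] out:-; bubbles=2
Tick 3: [PARSE:-, VALIDATE:P2(v=20,ok=F), TRANSFORM:P1(v=0,ok=F), EMIT:-] out:-; bubbles=2
Tick 4: [PARSE:P3(v=16,ok=F), VALIDATE:-, TRANSFORM:P2(v=0,ok=F), EMIT:P1(v=0,ok=F)] out:-; bubbles=1
Tick 5: [PARSE:P4(v=3,ok=F), VALIDATE:P3(v=16,ok=T), TRANSFORM:-, EMIT:P2(v=0,ok=F)] out:P1(v=0); bubbles=1
Tick 6: [PARSE:-, VALIDATE:P4(v=3,ok=F), TRANSFORM:P3(v=48,ok=T), EMIT:-] out:P2(v=0); bubbles=2
Tick 7: [PARSE:P5(v=10,ok=F), VALIDATE:-, TRANSFORM:P4(v=0,ok=F), EMIT:P3(v=48,ok=T)] out:-; bubbles=1
Tick 8: [PARSE:-, VALIDATE:P5(v=10,ok=F), TRANSFORM:-, EMIT:P4(v=0,ok=F)] out:P3(v=48); bubbles=2
Tick 9: [PARSE:-, VALIDATE:-, TRANSFORM:P5(v=0,ok=F), EMIT:-] out:P4(v=0); bubbles=3
Tick 10: [PARSE:-, VALIDATE:-, TRANSFORM:-, EMIT:P5(v=0,ok=F)] out:-; bubbles=3
Tick 11: [PARSE:-, VALIDATE:-, TRANSFORM:-, EMIT:-] out:P5(v=0); bubbles=4
Total bubble-slots: 24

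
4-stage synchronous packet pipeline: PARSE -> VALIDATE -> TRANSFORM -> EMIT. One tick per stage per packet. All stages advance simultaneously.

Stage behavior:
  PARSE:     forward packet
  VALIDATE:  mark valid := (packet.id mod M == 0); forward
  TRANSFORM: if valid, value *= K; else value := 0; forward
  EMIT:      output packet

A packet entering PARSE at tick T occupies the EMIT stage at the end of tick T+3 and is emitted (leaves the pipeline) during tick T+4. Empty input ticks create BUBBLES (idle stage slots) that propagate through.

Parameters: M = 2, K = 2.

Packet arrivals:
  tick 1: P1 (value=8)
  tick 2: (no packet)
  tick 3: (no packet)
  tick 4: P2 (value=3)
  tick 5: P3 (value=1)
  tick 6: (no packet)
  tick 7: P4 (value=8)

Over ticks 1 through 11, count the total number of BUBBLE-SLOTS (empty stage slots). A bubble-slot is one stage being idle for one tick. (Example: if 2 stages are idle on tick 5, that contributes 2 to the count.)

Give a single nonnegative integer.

Tick 1: [PARSE:P1(v=8,ok=F), VALIDATE:-, TRANSFORM:-, EMIT:-] out:-; bubbles=3
Tick 2: [PARSE:-, VALIDATE:P1(v=8,ok=F), TRANSFORM:-, EMIT:-] out:-; bubbles=3
Tick 3: [PARSE:-, VALIDATE:-, TRANSFORM:P1(v=0,ok=F), EMIT:-] out:-; bubbles=3
Tick 4: [PARSE:P2(v=3,ok=F), VALIDATE:-, TRANSFORM:-, EMIT:P1(v=0,ok=F)] out:-; bubbles=2
Tick 5: [PARSE:P3(v=1,ok=F), VALIDATE:P2(v=3,ok=T), TRANSFORM:-, EMIT:-] out:P1(v=0); bubbles=2
Tick 6: [PARSE:-, VALIDATE:P3(v=1,ok=F), TRANSFORM:P2(v=6,ok=T), EMIT:-] out:-; bubbles=2
Tick 7: [PARSE:P4(v=8,ok=F), VALIDATE:-, TRANSFORM:P3(v=0,ok=F), EMIT:P2(v=6,ok=T)] out:-; bubbles=1
Tick 8: [PARSE:-, VALIDATE:P4(v=8,ok=T), TRANSFORM:-, EMIT:P3(v=0,ok=F)] out:P2(v=6); bubbles=2
Tick 9: [PARSE:-, VALIDATE:-, TRANSFORM:P4(v=16,ok=T), EMIT:-] out:P3(v=0); bubbles=3
Tick 10: [PARSE:-, VALIDATE:-, TRANSFORM:-, EMIT:P4(v=16,ok=T)] out:-; bubbles=3
Tick 11: [PARSE:-, VALIDATE:-, TRANSFORM:-, EMIT:-] out:P4(v=16); bubbles=4
Total bubble-slots: 28

Answer: 28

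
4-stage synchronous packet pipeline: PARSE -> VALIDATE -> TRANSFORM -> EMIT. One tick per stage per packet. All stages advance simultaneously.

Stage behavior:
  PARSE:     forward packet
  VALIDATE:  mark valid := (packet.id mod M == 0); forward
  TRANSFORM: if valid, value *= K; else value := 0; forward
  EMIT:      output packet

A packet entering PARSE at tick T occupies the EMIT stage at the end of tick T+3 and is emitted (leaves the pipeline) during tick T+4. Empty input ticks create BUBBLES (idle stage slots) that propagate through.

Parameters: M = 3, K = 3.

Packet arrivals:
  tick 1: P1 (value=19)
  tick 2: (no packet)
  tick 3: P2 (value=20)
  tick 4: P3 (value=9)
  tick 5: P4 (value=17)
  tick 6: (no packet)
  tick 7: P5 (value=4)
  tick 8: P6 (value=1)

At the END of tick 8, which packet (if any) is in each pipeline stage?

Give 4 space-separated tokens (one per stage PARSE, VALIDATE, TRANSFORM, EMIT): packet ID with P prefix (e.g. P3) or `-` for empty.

Tick 1: [PARSE:P1(v=19,ok=F), VALIDATE:-, TRANSFORM:-, EMIT:-] out:-; in:P1
Tick 2: [PARSE:-, VALIDATE:P1(v=19,ok=F), TRANSFORM:-, EMIT:-] out:-; in:-
Tick 3: [PARSE:P2(v=20,ok=F), VALIDATE:-, TRANSFORM:P1(v=0,ok=F), EMIT:-] out:-; in:P2
Tick 4: [PARSE:P3(v=9,ok=F), VALIDATE:P2(v=20,ok=F), TRANSFORM:-, EMIT:P1(v=0,ok=F)] out:-; in:P3
Tick 5: [PARSE:P4(v=17,ok=F), VALIDATE:P3(v=9,ok=T), TRANSFORM:P2(v=0,ok=F), EMIT:-] out:P1(v=0); in:P4
Tick 6: [PARSE:-, VALIDATE:P4(v=17,ok=F), TRANSFORM:P3(v=27,ok=T), EMIT:P2(v=0,ok=F)] out:-; in:-
Tick 7: [PARSE:P5(v=4,ok=F), VALIDATE:-, TRANSFORM:P4(v=0,ok=F), EMIT:P3(v=27,ok=T)] out:P2(v=0); in:P5
Tick 8: [PARSE:P6(v=1,ok=F), VALIDATE:P5(v=4,ok=F), TRANSFORM:-, EMIT:P4(v=0,ok=F)] out:P3(v=27); in:P6
At end of tick 8: ['P6', 'P5', '-', 'P4']

Answer: P6 P5 - P4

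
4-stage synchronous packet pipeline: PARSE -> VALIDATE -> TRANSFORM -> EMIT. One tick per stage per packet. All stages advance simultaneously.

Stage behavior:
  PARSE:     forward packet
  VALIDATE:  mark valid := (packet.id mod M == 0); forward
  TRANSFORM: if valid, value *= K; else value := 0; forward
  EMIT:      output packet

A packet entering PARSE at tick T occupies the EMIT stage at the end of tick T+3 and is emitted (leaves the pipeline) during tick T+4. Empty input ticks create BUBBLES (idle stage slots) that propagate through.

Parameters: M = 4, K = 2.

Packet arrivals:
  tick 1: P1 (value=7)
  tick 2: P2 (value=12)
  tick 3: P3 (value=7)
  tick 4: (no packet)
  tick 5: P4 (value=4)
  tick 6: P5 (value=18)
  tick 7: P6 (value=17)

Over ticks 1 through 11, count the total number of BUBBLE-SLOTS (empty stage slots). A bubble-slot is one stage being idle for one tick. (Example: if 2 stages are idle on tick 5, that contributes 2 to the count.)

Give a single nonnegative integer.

Tick 1: [PARSE:P1(v=7,ok=F), VALIDATE:-, TRANSFORM:-, EMIT:-] out:-; bubbles=3
Tick 2: [PARSE:P2(v=12,ok=F), VALIDATE:P1(v=7,ok=F), TRANSFORM:-, EMIT:-] out:-; bubbles=2
Tick 3: [PARSE:P3(v=7,ok=F), VALIDATE:P2(v=12,ok=F), TRANSFORM:P1(v=0,ok=F), EMIT:-] out:-; bubbles=1
Tick 4: [PARSE:-, VALIDATE:P3(v=7,ok=F), TRANSFORM:P2(v=0,ok=F), EMIT:P1(v=0,ok=F)] out:-; bubbles=1
Tick 5: [PARSE:P4(v=4,ok=F), VALIDATE:-, TRANSFORM:P3(v=0,ok=F), EMIT:P2(v=0,ok=F)] out:P1(v=0); bubbles=1
Tick 6: [PARSE:P5(v=18,ok=F), VALIDATE:P4(v=4,ok=T), TRANSFORM:-, EMIT:P3(v=0,ok=F)] out:P2(v=0); bubbles=1
Tick 7: [PARSE:P6(v=17,ok=F), VALIDATE:P5(v=18,ok=F), TRANSFORM:P4(v=8,ok=T), EMIT:-] out:P3(v=0); bubbles=1
Tick 8: [PARSE:-, VALIDATE:P6(v=17,ok=F), TRANSFORM:P5(v=0,ok=F), EMIT:P4(v=8,ok=T)] out:-; bubbles=1
Tick 9: [PARSE:-, VALIDATE:-, TRANSFORM:P6(v=0,ok=F), EMIT:P5(v=0,ok=F)] out:P4(v=8); bubbles=2
Tick 10: [PARSE:-, VALIDATE:-, TRANSFORM:-, EMIT:P6(v=0,ok=F)] out:P5(v=0); bubbles=3
Tick 11: [PARSE:-, VALIDATE:-, TRANSFORM:-, EMIT:-] out:P6(v=0); bubbles=4
Total bubble-slots: 20

Answer: 20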